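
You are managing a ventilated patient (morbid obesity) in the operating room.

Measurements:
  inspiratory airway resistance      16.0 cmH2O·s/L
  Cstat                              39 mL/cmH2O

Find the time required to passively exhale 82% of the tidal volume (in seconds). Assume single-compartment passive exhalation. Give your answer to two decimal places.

τ = R × C = 16.0 × 39 mL/cmH2O = 16.0 × 0.039 L/cmH2O = 0.624 s.
Exhaled fraction f = 1 − e^(−t/τ) → t = −τ·ln(1 − f) = −0.624·ln(0.18) = 1.07 s.

1.07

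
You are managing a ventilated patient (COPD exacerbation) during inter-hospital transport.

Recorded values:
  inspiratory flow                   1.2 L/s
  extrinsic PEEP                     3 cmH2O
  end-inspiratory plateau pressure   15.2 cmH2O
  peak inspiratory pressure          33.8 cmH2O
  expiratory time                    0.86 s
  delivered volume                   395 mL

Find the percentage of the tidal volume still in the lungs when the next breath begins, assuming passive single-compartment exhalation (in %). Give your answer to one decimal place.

18.0

R = (PIP − Pplat)/V̇ = (33.8 − 15.2) / 1.2 = 18.6/1.2 = 15.5 cmH2O·s/L.
C = Vt/(Pplat − PEEP) = 395.0 / (15.2 − 3) = 395.0/12.2 = 32.377 mL/cmH2O.
τ = R × C = 15.5 × 0.03238 L/cmH2O = 0.5019 s.
Fraction remaining at end-expiration = e^(−Te/τ) = e^(−0.86/0.5019) = 0.1802 → 18.02%.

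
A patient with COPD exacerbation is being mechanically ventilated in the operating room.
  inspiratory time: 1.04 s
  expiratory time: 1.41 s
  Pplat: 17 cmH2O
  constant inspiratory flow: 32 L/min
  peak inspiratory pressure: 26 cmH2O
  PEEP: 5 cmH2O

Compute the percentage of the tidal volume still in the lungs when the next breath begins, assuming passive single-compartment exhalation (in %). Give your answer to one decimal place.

Flow: 32 L/min ÷ 60 = 0.5333 L/s.
Vt = flow × Ti = 0.5333 L/s × 1.04 s × 1000 mL/L = 554.63 mL.
R = (PIP − Pplat)/V̇ = (26 − 17) / 0.5333 = 9.0/0.5333 = 16.876 cmH2O·s/L.
C = Vt/(Pplat − PEEP) = 554.63 / (17 − 5) = 554.63/12.0 = 46.219 mL/cmH2O.
τ = R × C = 16.876 × 0.04622 L/cmH2O = 0.78 s.
Fraction remaining at end-expiration = e^(−Te/τ) = e^(−1.41/0.78) = 0.164 → 16.4%.

16.4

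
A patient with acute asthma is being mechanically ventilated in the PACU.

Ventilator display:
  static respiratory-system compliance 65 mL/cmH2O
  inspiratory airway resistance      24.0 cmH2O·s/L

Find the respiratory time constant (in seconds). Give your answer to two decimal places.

1.56

τ = R × C = 24.0 × 65 mL/cmH2O = 24.0 × 0.065 L/cmH2O = 1.56 s.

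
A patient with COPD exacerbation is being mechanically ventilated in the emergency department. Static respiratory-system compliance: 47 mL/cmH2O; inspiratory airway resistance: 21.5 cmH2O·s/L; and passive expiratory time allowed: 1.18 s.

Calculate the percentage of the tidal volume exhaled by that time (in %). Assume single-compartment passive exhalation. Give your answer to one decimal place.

τ = R × C = 21.5 × 47 mL/cmH2O = 21.5 × 0.047 L/cmH2O = 1.011 s.
Passive exhalation: V(t)/V₀ = e^(−t/τ) = e^(−1.18/1.011) = 0.3112.
Fraction exhaled = 1 − 0.3112 = 0.6888 → 68.88%.

68.9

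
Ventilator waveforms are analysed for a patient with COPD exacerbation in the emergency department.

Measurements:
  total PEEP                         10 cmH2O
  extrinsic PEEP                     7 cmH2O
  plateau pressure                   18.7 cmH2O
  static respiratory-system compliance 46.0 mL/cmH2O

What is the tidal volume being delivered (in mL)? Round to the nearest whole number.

End-expiratory occlusion gives total PEEP = 10 cmH2O (intrinsic PEEP = 10 − 7 = 3). Use total PEEP for the elastic gradient.
Vt = Cstat × (Pplat − PEEPtotal) = 46.0 × (18.7 − 10) = 46.0 × 8.7 = 400.2 mL.

400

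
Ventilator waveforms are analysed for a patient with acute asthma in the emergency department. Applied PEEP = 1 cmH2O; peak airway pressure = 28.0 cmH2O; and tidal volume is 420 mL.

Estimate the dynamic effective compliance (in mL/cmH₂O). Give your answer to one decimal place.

Dynamic compliance = Vt / (PIP − PEEP) = 420 / (28.0 − 1) = 420 / 27.0 = 15.556 mL/cmH2O.

15.6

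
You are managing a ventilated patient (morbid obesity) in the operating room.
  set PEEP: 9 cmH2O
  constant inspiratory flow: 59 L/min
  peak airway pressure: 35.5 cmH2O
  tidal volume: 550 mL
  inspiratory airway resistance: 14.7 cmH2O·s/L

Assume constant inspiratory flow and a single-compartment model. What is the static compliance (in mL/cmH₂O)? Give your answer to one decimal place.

45.7

Flow: 59 L/min ÷ 60 = 0.9833 L/s.
Equation of motion (constant flow): PIP = Vt/C + R·V̇ + PEEP.
Vt/C = PIP − R·V̇ − PEEP = 35.5 − 14.7×0.9833 − 9 = 35.5 − 14.455 − 9 = 12.045 cmH2O.
C = Vt / 12.045 = 550 / 12.045 = 45.662 mL/cmH2O.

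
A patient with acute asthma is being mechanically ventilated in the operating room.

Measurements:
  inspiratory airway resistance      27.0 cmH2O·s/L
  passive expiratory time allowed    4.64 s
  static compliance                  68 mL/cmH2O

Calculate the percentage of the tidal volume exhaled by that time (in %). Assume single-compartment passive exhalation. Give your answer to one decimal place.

τ = R × C = 27.0 × 68 mL/cmH2O = 27.0 × 0.068 L/cmH2O = 1.836 s.
Passive exhalation: V(t)/V₀ = e^(−t/τ) = e^(−4.64/1.836) = 0.07988.
Fraction exhaled = 1 − 0.07988 = 0.9201 → 92.01%.

92.0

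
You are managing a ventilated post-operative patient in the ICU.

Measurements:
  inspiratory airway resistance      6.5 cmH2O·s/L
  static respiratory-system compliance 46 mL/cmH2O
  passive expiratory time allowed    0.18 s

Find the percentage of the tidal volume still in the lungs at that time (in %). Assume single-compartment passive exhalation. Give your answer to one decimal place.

τ = R × C = 6.5 × 46 mL/cmH2O = 6.5 × 0.046 L/cmH2O = 0.299 s.
Passive exhalation: V(t)/V₀ = e^(−t/τ) = e^(−0.18/0.299) = 0.5477.
Fraction remaining = 0.5477 → 54.77%.

54.8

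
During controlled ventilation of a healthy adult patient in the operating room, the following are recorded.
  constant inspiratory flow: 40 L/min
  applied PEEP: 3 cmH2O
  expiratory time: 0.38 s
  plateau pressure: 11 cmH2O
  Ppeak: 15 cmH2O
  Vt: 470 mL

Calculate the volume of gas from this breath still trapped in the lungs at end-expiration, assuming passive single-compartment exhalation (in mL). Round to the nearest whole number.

Flow: 40 L/min ÷ 60 = 0.6667 L/s.
R = (PIP − Pplat)/V̇ = (15 − 11) / 0.6667 = 4.0/0.6667 = 6.0 cmH2O·s/L.
C = Vt/(Pplat − PEEP) = 470.0 / (11 − 3) = 470.0/8.0 = 58.75 mL/cmH2O.
τ = R × C = 6.0 × 0.05875 L/cmH2O = 0.3525 s.
Fraction remaining = e^(−Te/τ) = e^(−0.38/0.3525) = 0.3403.
Trapped volume = 470.0 × 0.3403 = 159.94 mL.

160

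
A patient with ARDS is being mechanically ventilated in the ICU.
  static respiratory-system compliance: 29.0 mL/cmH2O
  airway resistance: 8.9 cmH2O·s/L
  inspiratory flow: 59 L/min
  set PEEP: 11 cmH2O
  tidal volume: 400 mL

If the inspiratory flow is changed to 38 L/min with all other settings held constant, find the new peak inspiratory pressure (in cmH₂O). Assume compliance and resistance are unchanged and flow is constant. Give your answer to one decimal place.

30.4

Flow: 59 L/min ÷ 60 = 0.9833 L/s.
New flow: 38 L/min ÷ 60 = 0.6333 L/s.
PIP = Vt/C + R·V̇ + PEEP (constant-flow equation of motion).
Only the resistive term changes: ΔPIP = R × ΔV̇ = 8.9 × (0.6333 − 0.9833) = 8.9 × -0.35 = -3.115 cmH2O.
Original PIP = 400/29.0 + 8.9×0.9833 + 11 = 33.544 cmH2O; new PIP = 33.544 + (-3.115) = 30.429 cmH2O.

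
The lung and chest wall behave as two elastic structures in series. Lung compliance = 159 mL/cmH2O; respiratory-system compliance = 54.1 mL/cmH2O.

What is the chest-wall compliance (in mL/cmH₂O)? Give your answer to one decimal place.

1/Ccw = 1/Crs − 1/CL.
1/Ccw = 1/54.1 − 1/159 = 0.01219.
Ccw = 82.034 mL/cmH2O.

82.0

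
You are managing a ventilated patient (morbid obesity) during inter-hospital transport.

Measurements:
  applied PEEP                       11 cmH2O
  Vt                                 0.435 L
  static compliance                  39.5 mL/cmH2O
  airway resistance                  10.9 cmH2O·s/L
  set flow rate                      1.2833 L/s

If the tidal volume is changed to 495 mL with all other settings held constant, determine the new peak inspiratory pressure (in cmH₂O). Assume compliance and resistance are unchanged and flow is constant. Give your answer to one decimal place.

PIP = Vt/C + R·V̇ + PEEP (constant-flow equation of motion).
Only the elastic term changes: ΔPIP = ΔVt / C = (495 − 435) / 39.5 = 1.519 cmH2O.
Original PIP = 435/39.5 + 10.9×1.2833 + 11 = 36.001 cmH2O; new PIP = 36.001 + (1.519) = 37.52 cmH2O.

37.5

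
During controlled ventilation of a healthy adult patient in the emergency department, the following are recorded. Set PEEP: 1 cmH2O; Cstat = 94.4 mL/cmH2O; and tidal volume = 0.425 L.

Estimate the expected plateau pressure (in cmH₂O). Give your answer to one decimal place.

5.5

Pplat = PEEP + Vt / Cstat = 1 + 425 / 94.4 = 1 + 4.502 = 5.502 cmH2O.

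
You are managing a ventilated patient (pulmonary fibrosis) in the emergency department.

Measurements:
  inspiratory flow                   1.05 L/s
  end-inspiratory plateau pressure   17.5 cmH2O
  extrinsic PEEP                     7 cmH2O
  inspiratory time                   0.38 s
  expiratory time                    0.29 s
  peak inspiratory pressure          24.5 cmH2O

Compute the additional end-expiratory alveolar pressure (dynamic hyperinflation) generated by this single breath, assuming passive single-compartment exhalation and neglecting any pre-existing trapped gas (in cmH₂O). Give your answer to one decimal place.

3.3

Vt = flow × Ti = 1.05 L/s × 0.38 s × 1000 mL/L = 399.0 mL.
R = (PIP − Pplat)/V̇ = (24.5 − 17.5) / 1.05 = 7.0/1.05 = 6.667 cmH2O·s/L.
C = Vt/(Pplat − PEEP) = 399.0 / (17.5 − 7) = 399.0/10.5 = 38.0 mL/cmH2O.
τ = R × C = 6.667 × 0.038 L/cmH2O = 0.2533 s.
Fraction remaining = e^(−Te/τ) = e^(−0.29/0.2533) = 0.3183; trapped volume = 399.0 × 0.3183 = 127.0 mL.
Additional alveolar pressure from trapping ≈ V_trapped / C = 127.0 / 38.0 = 3.342 cmH2O.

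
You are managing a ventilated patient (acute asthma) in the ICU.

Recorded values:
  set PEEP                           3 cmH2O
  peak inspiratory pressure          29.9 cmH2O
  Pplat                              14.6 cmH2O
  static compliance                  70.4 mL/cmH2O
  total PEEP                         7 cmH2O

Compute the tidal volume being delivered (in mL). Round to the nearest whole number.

535

End-expiratory occlusion gives total PEEP = 7 cmH2O (intrinsic PEEP = 7 − 3 = 4). Use total PEEP for the elastic gradient.
Vt = Cstat × (Pplat − PEEPtotal) = 70.4 × (14.6 − 7) = 70.4 × 7.6 = 535.04 mL.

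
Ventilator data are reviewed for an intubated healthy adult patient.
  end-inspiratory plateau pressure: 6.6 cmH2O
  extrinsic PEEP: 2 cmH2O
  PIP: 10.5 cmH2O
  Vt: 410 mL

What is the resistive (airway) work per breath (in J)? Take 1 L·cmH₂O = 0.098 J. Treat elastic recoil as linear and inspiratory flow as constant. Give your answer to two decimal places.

With constant inspiratory flow the resistive pressure is constant at PIP − Pplat = 10.5 − 6.6 = 3.9 cmH2O, so resistive work = 3.9 × 0.410 = 1.599 L·cmH2O.
× 0.098 J/(L·cmH2O) → 0.1567 J.

0.16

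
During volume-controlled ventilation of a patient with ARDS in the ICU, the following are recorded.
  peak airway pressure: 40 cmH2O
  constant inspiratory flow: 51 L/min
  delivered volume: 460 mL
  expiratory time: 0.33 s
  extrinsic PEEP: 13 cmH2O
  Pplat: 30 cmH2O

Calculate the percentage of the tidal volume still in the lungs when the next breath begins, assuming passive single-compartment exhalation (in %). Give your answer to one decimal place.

35.5

Flow: 51 L/min ÷ 60 = 0.85 L/s.
R = (PIP − Pplat)/V̇ = (40 − 30) / 0.85 = 10.0/0.85 = 11.765 cmH2O·s/L.
C = Vt/(Pplat − PEEP) = 460.0 / (30 − 13) = 460.0/17.0 = 27.059 mL/cmH2O.
τ = R × C = 11.765 × 0.02706 L/cmH2O = 0.3184 s.
Fraction remaining at end-expiration = e^(−Te/τ) = e^(−0.33/0.3184) = 0.3547 → 35.47%.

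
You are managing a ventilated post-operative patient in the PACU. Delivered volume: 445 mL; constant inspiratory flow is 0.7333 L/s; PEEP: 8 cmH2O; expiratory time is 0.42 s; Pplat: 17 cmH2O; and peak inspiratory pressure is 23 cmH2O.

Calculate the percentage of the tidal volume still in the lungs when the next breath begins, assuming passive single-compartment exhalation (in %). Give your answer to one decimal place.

R = (PIP − Pplat)/V̇ = (23 − 17) / 0.7333 = 6.0/0.7333 = 8.182 cmH2O·s/L.
C = Vt/(Pplat − PEEP) = 445.0 / (17 − 8) = 445.0/9.0 = 49.444 mL/cmH2O.
τ = R × C = 8.182 × 0.04944 L/cmH2O = 0.4045 s.
Fraction remaining at end-expiration = e^(−Te/τ) = e^(−0.42/0.4045) = 0.354 → 35.4%.

35.4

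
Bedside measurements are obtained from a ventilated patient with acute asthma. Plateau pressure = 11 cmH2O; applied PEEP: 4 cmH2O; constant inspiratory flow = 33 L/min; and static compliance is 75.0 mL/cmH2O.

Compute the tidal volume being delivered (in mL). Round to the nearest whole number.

Vt = Cstat × (Pplat − PEEP) = 75.0 × (11 − 4) = 75.0 × 7.0 = 525.0 mL.

525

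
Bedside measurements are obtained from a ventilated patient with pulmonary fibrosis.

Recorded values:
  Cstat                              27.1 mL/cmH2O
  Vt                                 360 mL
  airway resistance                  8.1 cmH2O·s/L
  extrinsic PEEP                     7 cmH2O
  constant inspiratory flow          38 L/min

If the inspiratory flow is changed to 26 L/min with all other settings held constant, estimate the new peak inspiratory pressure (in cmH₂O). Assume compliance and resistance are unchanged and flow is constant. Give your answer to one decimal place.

23.8

Flow: 38 L/min ÷ 60 = 0.6333 L/s.
New flow: 26 L/min ÷ 60 = 0.4333 L/s.
PIP = Vt/C + R·V̇ + PEEP (constant-flow equation of motion).
Only the resistive term changes: ΔPIP = R × ΔV̇ = 8.1 × (0.4333 − 0.6333) = 8.1 × -0.2 = -1.62 cmH2O.
Original PIP = 360/27.1 + 8.1×0.6333 + 7 = 25.414 cmH2O; new PIP = 25.414 + (-1.62) = 23.794 cmH2O.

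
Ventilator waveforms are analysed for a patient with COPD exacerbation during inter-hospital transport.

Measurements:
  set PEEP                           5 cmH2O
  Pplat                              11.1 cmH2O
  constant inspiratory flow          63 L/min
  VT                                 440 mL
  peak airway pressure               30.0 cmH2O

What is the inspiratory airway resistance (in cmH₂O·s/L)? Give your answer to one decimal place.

Flow: 63 L/min ÷ 60 = 1.05 L/s.
Raw = (PIP − Pplat) / flow = (30.0 − 11.1) / 1.05 = 18.9 / 1.05 = 18.0 cmH2O·s/L.

18.0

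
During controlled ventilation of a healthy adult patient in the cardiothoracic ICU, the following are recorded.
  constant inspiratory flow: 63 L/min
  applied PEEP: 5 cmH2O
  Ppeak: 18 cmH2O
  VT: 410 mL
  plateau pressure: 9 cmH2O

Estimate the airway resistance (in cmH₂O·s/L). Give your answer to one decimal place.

8.6

Flow: 63 L/min ÷ 60 = 1.05 L/s.
Raw = (PIP − Pplat) / flow = (18 − 9) / 1.05 = 9.0 / 1.05 = 8.571 cmH2O·s/L.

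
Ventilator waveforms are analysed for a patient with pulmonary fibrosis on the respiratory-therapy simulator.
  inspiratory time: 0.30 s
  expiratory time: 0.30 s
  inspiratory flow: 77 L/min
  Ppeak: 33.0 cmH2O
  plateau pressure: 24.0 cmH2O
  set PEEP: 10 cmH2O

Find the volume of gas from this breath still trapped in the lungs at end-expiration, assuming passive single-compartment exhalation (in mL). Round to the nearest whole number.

Flow: 77 L/min ÷ 60 = 1.2833 L/s.
Vt = flow × Ti = 1.2833 L/s × 0.30 s × 1000 mL/L = 384.99 mL.
R = (PIP − Pplat)/V̇ = (33.0 − 24.0) / 1.2833 = 9.0/1.2833 = 7.013 cmH2O·s/L.
C = Vt/(Pplat − PEEP) = 384.99 / (24.0 − 10) = 384.99/14.0 = 27.499 mL/cmH2O.
τ = R × C = 7.013 × 0.0275 L/cmH2O = 0.1929 s.
Fraction remaining = e^(−Te/τ) = e^(−0.30/0.1929) = 0.2111.
Trapped volume = 384.99 × 0.2111 = 81.271 mL.

81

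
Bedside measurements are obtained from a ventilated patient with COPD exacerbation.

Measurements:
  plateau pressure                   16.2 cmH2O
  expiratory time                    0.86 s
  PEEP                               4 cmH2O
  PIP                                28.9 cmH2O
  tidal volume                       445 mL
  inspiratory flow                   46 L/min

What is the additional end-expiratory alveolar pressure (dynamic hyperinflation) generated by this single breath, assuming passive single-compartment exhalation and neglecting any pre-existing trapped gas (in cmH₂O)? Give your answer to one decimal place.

Flow: 46 L/min ÷ 60 = 0.7667 L/s.
R = (PIP − Pplat)/V̇ = (28.9 − 16.2) / 0.7667 = 12.7/0.7667 = 16.564 cmH2O·s/L.
C = Vt/(Pplat − PEEP) = 445.0 / (16.2 − 4) = 445.0/12.2 = 36.475 mL/cmH2O.
τ = R × C = 16.564 × 0.03648 L/cmH2O = 0.6043 s.
Fraction remaining = e^(−Te/τ) = e^(−0.86/0.6043) = 0.241; trapped volume = 445.0 × 0.241 = 107.25 mL.
Additional alveolar pressure from trapping ≈ V_trapped / C = 107.25 / 36.475 = 2.94 cmH2O.

2.9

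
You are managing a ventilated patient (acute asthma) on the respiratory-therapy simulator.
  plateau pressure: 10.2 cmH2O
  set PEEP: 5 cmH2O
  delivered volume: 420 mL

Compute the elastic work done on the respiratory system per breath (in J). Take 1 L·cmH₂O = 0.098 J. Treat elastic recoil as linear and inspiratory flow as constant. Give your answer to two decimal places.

0.11

Elastic work ≈ ½ × (Pplat − PEEP) × Vt = 0.5 × (10.2 − 5) × 0.420 L = 0.5 × 5.2 × 0.420 = 1.092 L·cmH2O.
× 0.098 J/(L·cmH2O) → 0.107 J.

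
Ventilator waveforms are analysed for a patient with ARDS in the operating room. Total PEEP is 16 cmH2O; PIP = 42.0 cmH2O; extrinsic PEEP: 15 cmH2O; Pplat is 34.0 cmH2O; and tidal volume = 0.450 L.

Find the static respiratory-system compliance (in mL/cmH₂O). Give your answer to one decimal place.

25.0

End-expiratory occlusion gives total PEEP = 16 cmH2O (intrinsic PEEP = 16 − 15 = 1). Use total PEEP for the elastic gradient.
Cstat = Vt / (Pplat − PEEPtotal) = 450 / (34.0 − 16) = 450 / 18.0 = 25.0 mL/cmH2O.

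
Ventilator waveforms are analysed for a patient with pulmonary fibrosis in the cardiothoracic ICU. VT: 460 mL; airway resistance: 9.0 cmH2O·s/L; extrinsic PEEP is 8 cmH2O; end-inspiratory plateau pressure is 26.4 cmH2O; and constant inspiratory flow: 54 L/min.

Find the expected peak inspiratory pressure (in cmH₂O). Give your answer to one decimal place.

Flow: 54 L/min ÷ 60 = 0.9 L/s.
PIP = Pplat + Raw × flow = 26.4 + 9.0 × 0.9 = 26.4 + 8.1 = 34.5 cmH2O.

34.5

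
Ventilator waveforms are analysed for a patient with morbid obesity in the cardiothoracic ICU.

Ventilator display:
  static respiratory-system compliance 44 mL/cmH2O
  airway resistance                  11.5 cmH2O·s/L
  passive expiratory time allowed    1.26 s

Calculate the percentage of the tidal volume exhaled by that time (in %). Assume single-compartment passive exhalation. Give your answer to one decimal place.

91.7

τ = R × C = 11.5 × 44 mL/cmH2O = 11.5 × 0.044 L/cmH2O = 0.506 s.
Passive exhalation: V(t)/V₀ = e^(−t/τ) = e^(−1.26/0.506) = 0.0829.
Fraction exhaled = 1 − 0.0829 = 0.9171 → 91.71%.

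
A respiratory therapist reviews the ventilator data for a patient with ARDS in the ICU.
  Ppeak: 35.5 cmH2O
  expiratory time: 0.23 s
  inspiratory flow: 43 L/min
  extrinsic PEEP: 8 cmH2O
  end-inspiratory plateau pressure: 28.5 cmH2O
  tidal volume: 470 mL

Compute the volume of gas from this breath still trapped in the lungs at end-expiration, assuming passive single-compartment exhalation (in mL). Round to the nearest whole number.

168

Flow: 43 L/min ÷ 60 = 0.7167 L/s.
R = (PIP − Pplat)/V̇ = (35.5 − 28.5) / 0.7167 = 7.0/0.7167 = 9.767 cmH2O·s/L.
C = Vt/(Pplat − PEEP) = 470.0 / (28.5 − 8) = 470.0/20.5 = 22.927 mL/cmH2O.
τ = R × C = 9.767 × 0.02293 L/cmH2O = 0.224 s.
Fraction remaining = e^(−Te/τ) = e^(−0.23/0.224) = 0.3582.
Trapped volume = 470.0 × 0.3582 = 168.35 mL.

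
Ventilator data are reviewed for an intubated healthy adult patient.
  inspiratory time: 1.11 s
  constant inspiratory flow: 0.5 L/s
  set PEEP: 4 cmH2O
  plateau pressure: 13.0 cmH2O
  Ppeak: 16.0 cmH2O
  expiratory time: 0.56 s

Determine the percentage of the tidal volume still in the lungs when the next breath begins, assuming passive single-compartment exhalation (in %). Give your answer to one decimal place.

Vt = flow × Ti = 0.5 L/s × 1.11 s × 1000 mL/L = 555.0 mL.
R = (PIP − Pplat)/V̇ = (16.0 − 13.0) / 0.5 = 3.0/0.5 = 6.0 cmH2O·s/L.
C = Vt/(Pplat − PEEP) = 555.0 / (13.0 − 4) = 555.0/9.0 = 61.667 mL/cmH2O.
τ = R × C = 6.0 × 0.06167 L/cmH2O = 0.37 s.
Fraction remaining at end-expiration = e^(−Te/τ) = e^(−0.56/0.37) = 0.2201 → 22.01%.

22.0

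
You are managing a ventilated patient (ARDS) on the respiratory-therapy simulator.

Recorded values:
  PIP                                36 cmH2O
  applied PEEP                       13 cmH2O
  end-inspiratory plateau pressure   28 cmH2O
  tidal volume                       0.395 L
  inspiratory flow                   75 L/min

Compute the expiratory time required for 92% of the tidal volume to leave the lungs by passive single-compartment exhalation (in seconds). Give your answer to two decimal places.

Flow: 75 L/min ÷ 60 = 1.25 L/s.
R = (PIP − Pplat)/V̇ = (36 − 28) / 1.25 = 8.0/1.25 = 6.4 cmH2O·s/L.
C = Vt/(Pplat − PEEP) = 395.0 / (28 − 13) = 395.0/15.0 = 26.333 mL/cmH2O.
τ = R × C = 6.4 × 0.02633 L/cmH2O = 0.1685 s.
t = −τ·ln(1 − 0.92) = −0.1685·ln(0.08) = 0.4256 s.

0.43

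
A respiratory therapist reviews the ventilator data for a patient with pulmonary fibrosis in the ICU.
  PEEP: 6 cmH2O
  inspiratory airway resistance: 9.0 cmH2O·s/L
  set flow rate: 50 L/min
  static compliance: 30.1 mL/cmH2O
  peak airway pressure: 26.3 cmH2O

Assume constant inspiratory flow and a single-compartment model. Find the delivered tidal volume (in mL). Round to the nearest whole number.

Flow: 50 L/min ÷ 60 = 0.8333 L/s.
Equation of motion (constant flow): PIP = Vt/C + R·V̇ + PEEP.
Vt/C = PIP − R·V̇ − PEEP = 26.3 − 7.5 − 6 = 12.8 cmH2O.
Vt = C × 12.8 = 30.1 × 12.8 = 385.28 mL.

385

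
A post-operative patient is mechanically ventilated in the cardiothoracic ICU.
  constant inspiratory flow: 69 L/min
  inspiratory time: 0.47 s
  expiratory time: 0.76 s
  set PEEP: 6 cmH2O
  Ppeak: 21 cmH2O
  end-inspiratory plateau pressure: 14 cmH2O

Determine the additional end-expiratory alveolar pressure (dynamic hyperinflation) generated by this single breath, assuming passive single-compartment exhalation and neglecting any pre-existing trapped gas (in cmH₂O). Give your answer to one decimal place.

1.3

Flow: 69 L/min ÷ 60 = 1.15 L/s.
Vt = flow × Ti = 1.15 L/s × 0.47 s × 1000 mL/L = 540.5 mL.
R = (PIP − Pplat)/V̇ = (21 − 14) / 1.15 = 7.0/1.15 = 6.087 cmH2O·s/L.
C = Vt/(Pplat − PEEP) = 540.5 / (14 − 6) = 540.5/8.0 = 67.563 mL/cmH2O.
τ = R × C = 6.087 × 0.06756 L/cmH2O = 0.4112 s.
Fraction remaining = e^(−Te/τ) = e^(−0.76/0.4112) = 0.1575; trapped volume = 540.5 × 0.1575 = 85.129 mL.
Additional alveolar pressure from trapping ≈ V_trapped / C = 85.129 / 67.563 = 1.26 cmH2O.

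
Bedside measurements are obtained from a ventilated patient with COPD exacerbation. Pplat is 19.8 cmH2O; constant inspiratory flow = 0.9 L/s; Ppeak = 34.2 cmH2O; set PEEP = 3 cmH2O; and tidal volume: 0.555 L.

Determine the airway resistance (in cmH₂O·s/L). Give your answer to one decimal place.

Raw = (PIP − Pplat) / flow = (34.2 − 19.8) / 0.9 = 14.4 / 0.9 = 16.0 cmH2O·s/L.

16.0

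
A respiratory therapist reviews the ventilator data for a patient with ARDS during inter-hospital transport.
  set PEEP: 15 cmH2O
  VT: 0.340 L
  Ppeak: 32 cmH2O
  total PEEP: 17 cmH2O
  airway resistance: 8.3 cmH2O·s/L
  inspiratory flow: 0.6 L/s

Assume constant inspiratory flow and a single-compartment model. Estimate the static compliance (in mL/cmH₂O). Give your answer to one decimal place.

33.9

Total PEEP = 17 cmH2O (set 15 + intrinsic 2); this is the baseline alveolar pressure.
Equation of motion (constant flow): PIP = Vt/C + R·V̇ + PEEP.
Vt/C = PIP − R·V̇ − PEEP = 32 − 8.3×0.6 − 17 = 32 − 4.98 − 17 = 10.02 cmH2O.
C = Vt / 10.02 = 340 / 10.02 = 33.932 mL/cmH2O.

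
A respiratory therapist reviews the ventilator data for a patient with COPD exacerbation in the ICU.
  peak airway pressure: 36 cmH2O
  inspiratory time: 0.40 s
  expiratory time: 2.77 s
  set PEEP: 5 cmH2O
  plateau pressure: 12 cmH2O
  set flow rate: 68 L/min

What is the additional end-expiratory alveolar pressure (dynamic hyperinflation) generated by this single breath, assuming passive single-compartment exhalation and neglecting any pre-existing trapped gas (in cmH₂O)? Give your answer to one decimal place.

0.9

Flow: 68 L/min ÷ 60 = 1.1333 L/s.
Vt = flow × Ti = 1.1333 L/s × 0.40 s × 1000 mL/L = 453.32 mL.
R = (PIP − Pplat)/V̇ = (36 − 12) / 1.1333 = 24.0/1.1333 = 21.177 cmH2O·s/L.
C = Vt/(Pplat − PEEP) = 453.32 / (12 − 5) = 453.32/7.0 = 64.76 mL/cmH2O.
τ = R × C = 21.177 × 0.06476 L/cmH2O = 1.371 s.
Fraction remaining = e^(−Te/τ) = e^(−2.77/1.371) = 0.1326; trapped volume = 453.32 × 0.1326 = 60.11 mL.
Additional alveolar pressure from trapping ≈ V_trapped / C = 60.11 / 64.76 = 0.9282 cmH2O.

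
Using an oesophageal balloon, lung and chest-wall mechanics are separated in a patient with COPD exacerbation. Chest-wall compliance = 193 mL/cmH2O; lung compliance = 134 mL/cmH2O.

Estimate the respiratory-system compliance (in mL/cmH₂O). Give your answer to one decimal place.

Lung and chest wall are elastances in series: 1/Crs = 1/CL + 1/Ccw.
1/Crs = 1/134 + 1/193 = 0.01264.
Crs = 79.114 mL/cmH2O.

79.1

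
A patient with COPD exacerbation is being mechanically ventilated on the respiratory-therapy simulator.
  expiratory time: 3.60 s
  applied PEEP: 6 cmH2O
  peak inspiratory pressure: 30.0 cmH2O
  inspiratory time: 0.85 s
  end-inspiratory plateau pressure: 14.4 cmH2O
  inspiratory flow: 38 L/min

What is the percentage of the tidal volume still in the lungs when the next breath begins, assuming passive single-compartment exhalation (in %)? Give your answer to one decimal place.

10.2

Flow: 38 L/min ÷ 60 = 0.6333 L/s.
Vt = flow × Ti = 0.6333 L/s × 0.85 s × 1000 mL/L = 538.31 mL.
R = (PIP − Pplat)/V̇ = (30.0 − 14.4) / 0.6333 = 15.6/0.6333 = 24.633 cmH2O·s/L.
C = Vt/(Pplat − PEEP) = 538.31 / (14.4 − 6) = 538.31/8.4 = 64.085 mL/cmH2O.
τ = R × C = 24.633 × 0.06409 L/cmH2O = 1.579 s.
Fraction remaining at end-expiration = e^(−Te/τ) = e^(−3.60/1.579) = 0.1023 → 10.23%.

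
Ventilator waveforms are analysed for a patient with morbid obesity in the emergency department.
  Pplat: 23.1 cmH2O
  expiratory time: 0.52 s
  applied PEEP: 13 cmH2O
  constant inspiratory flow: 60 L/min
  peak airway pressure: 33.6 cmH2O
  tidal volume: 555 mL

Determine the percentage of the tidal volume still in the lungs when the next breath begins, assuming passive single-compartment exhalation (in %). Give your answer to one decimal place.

40.6

Flow: 60 L/min ÷ 60 = 1 L/s.
R = (PIP − Pplat)/V̇ = (33.6 − 23.1) / 1 = 10.5/1 = 10.5 cmH2O·s/L.
C = Vt/(Pplat − PEEP) = 555.0 / (23.1 − 13) = 555.0/10.1 = 54.95 mL/cmH2O.
τ = R × C = 10.5 × 0.05495 L/cmH2O = 0.577 s.
Fraction remaining at end-expiration = e^(−Te/τ) = e^(−0.52/0.577) = 0.4061 → 40.61%.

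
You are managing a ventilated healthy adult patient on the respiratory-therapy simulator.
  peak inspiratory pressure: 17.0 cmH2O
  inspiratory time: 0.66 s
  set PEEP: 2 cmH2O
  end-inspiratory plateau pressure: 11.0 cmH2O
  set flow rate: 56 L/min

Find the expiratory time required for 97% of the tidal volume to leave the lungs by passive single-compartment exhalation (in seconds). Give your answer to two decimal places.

Flow: 56 L/min ÷ 60 = 0.9333 L/s.
Vt = flow × Ti = 0.9333 L/s × 0.66 s × 1000 mL/L = 615.98 mL.
R = (PIP − Pplat)/V̇ = (17.0 − 11.0) / 0.9333 = 6.0/0.9333 = 6.429 cmH2O·s/L.
C = Vt/(Pplat − PEEP) = 615.98 / (11.0 − 2) = 615.98/9.0 = 68.442 mL/cmH2O.
τ = R × C = 6.429 × 0.06844 L/cmH2O = 0.44 s.
t = −τ·ln(1 − 0.97) = −0.44·ln(0.03) = 1.543 s.

1.54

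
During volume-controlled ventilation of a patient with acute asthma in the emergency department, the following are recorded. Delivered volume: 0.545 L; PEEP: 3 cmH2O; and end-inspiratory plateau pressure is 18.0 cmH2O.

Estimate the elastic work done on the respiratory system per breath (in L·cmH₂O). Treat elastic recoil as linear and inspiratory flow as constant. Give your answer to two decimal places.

Elastic work ≈ ½ × (Pplat − PEEP) × Vt = 0.5 × (18.0 − 3) × 0.545 L = 0.5 × 15.0 × 0.545 = 4.088 L·cmH2O.

4.09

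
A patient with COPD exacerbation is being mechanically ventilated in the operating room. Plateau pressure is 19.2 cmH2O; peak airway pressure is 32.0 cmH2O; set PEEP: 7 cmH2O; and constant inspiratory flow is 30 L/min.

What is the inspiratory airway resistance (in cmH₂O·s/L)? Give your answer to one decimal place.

Flow: 30 L/min ÷ 60 = 0.5 L/s.
Raw = (PIP − Pplat) / flow = (32.0 − 19.2) / 0.5 = 12.8 / 0.5 = 25.6 cmH2O·s/L.

25.6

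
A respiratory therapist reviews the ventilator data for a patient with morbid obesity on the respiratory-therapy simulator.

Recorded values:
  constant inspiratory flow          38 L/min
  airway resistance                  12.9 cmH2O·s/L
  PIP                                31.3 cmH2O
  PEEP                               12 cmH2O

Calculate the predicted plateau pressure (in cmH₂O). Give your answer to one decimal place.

23.1

Flow: 38 L/min ÷ 60 = 0.6333 L/s.
Pplat = PIP − Raw × flow = 31.3 − 12.9 × 0.6333 = 31.3 − 8.17 = 23.13 cmH2O.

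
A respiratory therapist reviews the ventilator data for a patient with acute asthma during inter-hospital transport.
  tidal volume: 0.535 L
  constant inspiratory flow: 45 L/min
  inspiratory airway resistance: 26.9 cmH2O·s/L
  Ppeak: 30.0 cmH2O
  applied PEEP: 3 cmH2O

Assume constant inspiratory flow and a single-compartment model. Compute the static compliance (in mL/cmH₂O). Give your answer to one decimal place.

78.4

Flow: 45 L/min ÷ 60 = 0.75 L/s.
Equation of motion (constant flow): PIP = Vt/C + R·V̇ + PEEP.
Vt/C = PIP − R·V̇ − PEEP = 30.0 − 26.9×0.75 − 3 = 30.0 − 20.175 − 3 = 6.825 cmH2O.
C = Vt / 6.825 = 535 / 6.825 = 78.388 mL/cmH2O.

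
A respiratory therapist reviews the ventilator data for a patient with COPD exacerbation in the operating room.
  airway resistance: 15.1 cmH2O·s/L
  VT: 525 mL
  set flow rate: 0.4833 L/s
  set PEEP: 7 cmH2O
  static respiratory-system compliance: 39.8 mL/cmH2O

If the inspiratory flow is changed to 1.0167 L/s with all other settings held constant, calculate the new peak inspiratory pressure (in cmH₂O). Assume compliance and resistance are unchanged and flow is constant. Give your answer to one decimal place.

35.5

PIP = Vt/C + R·V̇ + PEEP (constant-flow equation of motion).
Only the resistive term changes: ΔPIP = R × ΔV̇ = 15.1 × (1.0167 − 0.4833) = 15.1 × 0.5334 = 8.054 cmH2O.
Original PIP = 525/39.8 + 15.1×0.4833 + 7 = 27.489 cmH2O; new PIP = 27.489 + (8.054) = 35.543 cmH2O.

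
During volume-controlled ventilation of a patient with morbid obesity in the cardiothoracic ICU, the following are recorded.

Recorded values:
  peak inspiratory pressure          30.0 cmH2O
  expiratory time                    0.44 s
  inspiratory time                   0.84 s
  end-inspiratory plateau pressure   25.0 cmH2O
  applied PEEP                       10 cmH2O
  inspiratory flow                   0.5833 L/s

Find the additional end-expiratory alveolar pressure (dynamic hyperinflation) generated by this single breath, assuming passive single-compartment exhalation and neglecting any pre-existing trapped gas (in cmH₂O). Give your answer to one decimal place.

3.1

Vt = flow × Ti = 0.5833 L/s × 0.84 s × 1000 mL/L = 489.97 mL.
R = (PIP − Pplat)/V̇ = (30.0 − 25.0) / 0.5833 = 5.0/0.5833 = 8.572 cmH2O·s/L.
C = Vt/(Pplat − PEEP) = 489.97 / (25.0 − 10) = 489.97/15.0 = 32.665 mL/cmH2O.
τ = R × C = 8.572 × 0.03267 L/cmH2O = 0.28 s.
Fraction remaining = e^(−Te/τ) = e^(−0.44/0.28) = 0.2077; trapped volume = 489.97 × 0.2077 = 101.77 mL.
Additional alveolar pressure from trapping ≈ V_trapped / C = 101.77 / 32.665 = 3.116 cmH2O.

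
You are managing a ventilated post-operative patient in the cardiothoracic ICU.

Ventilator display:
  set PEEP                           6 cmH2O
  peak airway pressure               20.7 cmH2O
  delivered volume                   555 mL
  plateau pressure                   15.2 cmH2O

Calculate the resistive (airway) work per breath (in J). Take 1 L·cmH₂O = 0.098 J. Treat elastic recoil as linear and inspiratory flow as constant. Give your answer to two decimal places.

0.30

With constant inspiratory flow the resistive pressure is constant at PIP − Pplat = 20.7 − 15.2 = 5.5 cmH2O, so resistive work = 5.5 × 0.555 = 3.053 L·cmH2O.
× 0.098 J/(L·cmH2O) → 0.2992 J.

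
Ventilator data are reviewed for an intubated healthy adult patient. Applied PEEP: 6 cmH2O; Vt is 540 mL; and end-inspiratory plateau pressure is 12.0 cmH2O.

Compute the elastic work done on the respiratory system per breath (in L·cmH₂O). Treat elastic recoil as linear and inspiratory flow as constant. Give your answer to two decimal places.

1.62

Elastic work ≈ ½ × (Pplat − PEEP) × Vt = 0.5 × (12.0 − 6) × 0.540 L = 0.5 × 6.0 × 0.540 = 1.62 L·cmH2O.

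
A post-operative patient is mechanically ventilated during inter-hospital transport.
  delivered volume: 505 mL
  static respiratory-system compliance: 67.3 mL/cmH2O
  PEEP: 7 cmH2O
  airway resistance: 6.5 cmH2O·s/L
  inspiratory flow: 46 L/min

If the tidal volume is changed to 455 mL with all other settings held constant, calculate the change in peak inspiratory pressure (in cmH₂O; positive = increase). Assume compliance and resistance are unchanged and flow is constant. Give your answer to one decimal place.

-0.7

PIP = Vt/C + R·V̇ + PEEP (constant-flow equation of motion).
Only the elastic term changes: ΔPIP = ΔVt / C = (455 − 505) / 67.3 = -0.7429 cmH2O.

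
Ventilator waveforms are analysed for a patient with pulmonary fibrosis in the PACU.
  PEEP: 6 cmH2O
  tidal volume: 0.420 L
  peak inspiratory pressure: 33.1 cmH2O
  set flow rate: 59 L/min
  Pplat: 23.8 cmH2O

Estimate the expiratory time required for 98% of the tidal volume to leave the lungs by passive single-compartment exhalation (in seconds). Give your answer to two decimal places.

Flow: 59 L/min ÷ 60 = 0.9833 L/s.
R = (PIP − Pplat)/V̇ = (33.1 − 23.8) / 0.9833 = 9.3/0.9833 = 9.458 cmH2O·s/L.
C = Vt/(Pplat − PEEP) = 420.0 / (23.8 − 6) = 420.0/17.8 = 23.596 mL/cmH2O.
τ = R × C = 9.458 × 0.0236 L/cmH2O = 0.2232 s.
t = −τ·ln(1 − 0.98) = −0.2232·ln(0.02) = 0.8732 s.

0.87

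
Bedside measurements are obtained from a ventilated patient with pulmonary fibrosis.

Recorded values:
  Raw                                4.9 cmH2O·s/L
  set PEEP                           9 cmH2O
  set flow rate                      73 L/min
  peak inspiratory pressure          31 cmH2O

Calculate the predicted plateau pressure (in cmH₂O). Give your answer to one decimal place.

Flow: 73 L/min ÷ 60 = 1.2167 L/s.
Pplat = PIP − Raw × flow = 31 − 4.9 × 1.2167 = 31 − 5.962 = 25.038 cmH2O.

25.0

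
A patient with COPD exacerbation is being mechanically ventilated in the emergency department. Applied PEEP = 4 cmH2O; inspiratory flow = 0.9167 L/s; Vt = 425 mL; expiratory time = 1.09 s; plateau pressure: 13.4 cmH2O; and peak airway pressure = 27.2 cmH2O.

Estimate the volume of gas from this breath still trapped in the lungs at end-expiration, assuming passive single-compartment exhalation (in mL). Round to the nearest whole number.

86

R = (PIP − Pplat)/V̇ = (27.2 − 13.4) / 0.9167 = 13.8/0.9167 = 15.054 cmH2O·s/L.
C = Vt/(Pplat − PEEP) = 425.0 / (13.4 − 4) = 425.0/9.4 = 45.213 mL/cmH2O.
τ = R × C = 15.054 × 0.04521 L/cmH2O = 0.6806 s.
Fraction remaining = e^(−Te/τ) = e^(−1.09/0.6806) = 0.2016.
Trapped volume = 425.0 × 0.2016 = 85.68 mL.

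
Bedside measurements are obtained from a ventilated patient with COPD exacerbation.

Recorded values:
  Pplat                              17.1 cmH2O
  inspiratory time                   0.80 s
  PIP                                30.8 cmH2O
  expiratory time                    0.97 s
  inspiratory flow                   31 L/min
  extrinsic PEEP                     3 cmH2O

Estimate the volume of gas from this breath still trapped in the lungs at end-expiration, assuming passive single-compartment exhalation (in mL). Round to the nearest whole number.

119

Flow: 31 L/min ÷ 60 = 0.5167 L/s.
Vt = flow × Ti = 0.5167 L/s × 0.80 s × 1000 mL/L = 413.36 mL.
R = (PIP − Pplat)/V̇ = (30.8 − 17.1) / 0.5167 = 13.7/0.5167 = 26.514 cmH2O·s/L.
C = Vt/(Pplat − PEEP) = 413.36 / (17.1 − 3) = 413.36/14.1 = 29.316 mL/cmH2O.
τ = R × C = 26.514 × 0.02932 L/cmH2O = 0.7774 s.
Fraction remaining = e^(−Te/τ) = e^(−0.97/0.7774) = 0.2872.
Trapped volume = 413.36 × 0.2872 = 118.72 mL.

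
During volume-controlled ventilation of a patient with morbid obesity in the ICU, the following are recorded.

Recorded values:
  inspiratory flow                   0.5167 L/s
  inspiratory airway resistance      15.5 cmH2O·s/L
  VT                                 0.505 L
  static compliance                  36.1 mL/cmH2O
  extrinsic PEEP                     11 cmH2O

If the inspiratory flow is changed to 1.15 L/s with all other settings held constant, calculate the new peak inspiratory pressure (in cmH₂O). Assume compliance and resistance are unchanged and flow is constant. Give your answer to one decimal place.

PIP = Vt/C + R·V̇ + PEEP (constant-flow equation of motion).
Only the resistive term changes: ΔPIP = R × ΔV̇ = 15.5 × (1.15 − 0.5167) = 15.5 × 0.6333 = 9.816 cmH2O.
Original PIP = 505/36.1 + 15.5×0.5167 + 11 = 32.998 cmH2O; new PIP = 32.998 + (9.816) = 42.814 cmH2O.

42.8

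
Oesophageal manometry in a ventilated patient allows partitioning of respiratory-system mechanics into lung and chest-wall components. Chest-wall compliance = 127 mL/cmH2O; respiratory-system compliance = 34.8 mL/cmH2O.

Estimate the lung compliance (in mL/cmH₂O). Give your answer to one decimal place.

1/CL = 1/Crs − 1/Ccw.
1/CL = 1/34.8 − 1/127 = 0.02086.
CL = 47.939 mL/cmH2O.

47.9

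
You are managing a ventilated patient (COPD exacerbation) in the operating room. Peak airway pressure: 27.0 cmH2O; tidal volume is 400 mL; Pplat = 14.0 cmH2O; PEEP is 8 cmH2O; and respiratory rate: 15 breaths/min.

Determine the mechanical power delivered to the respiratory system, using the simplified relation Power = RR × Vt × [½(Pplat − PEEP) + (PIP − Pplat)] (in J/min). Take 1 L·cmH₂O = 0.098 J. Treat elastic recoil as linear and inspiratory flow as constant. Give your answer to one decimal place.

Per-breath work = Vt × [½(Pplat−PEEP) + (PIP−Pplat)] = 0.400 × [0.5×6.0 + 13.0] = 0.400 × 16.0 = 6.4 L·cmH2O.
Power = 15 × 6.4 = 96.0 L·cmH2O/min.
× 0.098 J/(L·cmH2O) → 9.408 J/min.

9.4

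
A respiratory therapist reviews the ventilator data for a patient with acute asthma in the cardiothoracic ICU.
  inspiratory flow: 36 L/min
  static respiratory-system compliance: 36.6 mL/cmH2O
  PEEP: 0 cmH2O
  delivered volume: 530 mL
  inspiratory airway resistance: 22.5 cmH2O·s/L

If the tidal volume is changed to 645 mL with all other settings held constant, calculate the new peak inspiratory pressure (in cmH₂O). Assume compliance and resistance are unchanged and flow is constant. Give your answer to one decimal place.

Flow: 36 L/min ÷ 60 = 0.6 L/s.
PIP = Vt/C + R·V̇ + PEEP (constant-flow equation of motion).
Only the elastic term changes: ΔPIP = ΔVt / C = (645 − 530) / 36.6 = 3.142 cmH2O.
Original PIP = 530/36.6 + 22.5×0.6 + 0 = 27.981 cmH2O; new PIP = 27.981 + (3.142) = 31.123 cmH2O.

31.1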